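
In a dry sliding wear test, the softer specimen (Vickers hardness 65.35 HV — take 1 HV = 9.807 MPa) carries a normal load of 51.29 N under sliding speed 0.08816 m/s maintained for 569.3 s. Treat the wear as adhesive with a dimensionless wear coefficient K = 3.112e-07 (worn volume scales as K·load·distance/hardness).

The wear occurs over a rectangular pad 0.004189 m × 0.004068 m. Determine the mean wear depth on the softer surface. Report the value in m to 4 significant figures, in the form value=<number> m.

value=7.335e-08 m

Intermediates appear rounded — all arithmetic holds full float precision; one final rounding: 4 significant digits.
Convert: Distance covered L = v·t = 0.08816 m/s × 569.3 s = 50.19 m.
Convert: Hardness H = 65.35 HV × 9.807 MPa/HV = 640.9 MPa = 6.409e+08 Pa.
Convert: Contact area A = 0.004189 m × 0.004068 m = 1.704e-05 m².
SI base units throughout: W = 51.29 N, H = 6.409e+08 Pa, K = 3.112e-07.
Archard relation: V = K·W·L/H = 3.112e-07 · 51.29 · 50.19 / 6.409e+08 = 1.250e-12 m³.
Wear depth h = V/A = 1.250e-12 / 1.704e-05 = 7.335e-08 m.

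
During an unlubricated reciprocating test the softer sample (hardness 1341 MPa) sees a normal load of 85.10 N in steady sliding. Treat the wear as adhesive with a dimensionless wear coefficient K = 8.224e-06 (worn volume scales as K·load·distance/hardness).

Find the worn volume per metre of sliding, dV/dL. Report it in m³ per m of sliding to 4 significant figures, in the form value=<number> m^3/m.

value=5.219e-13 m^3/m

Every step holds full precision. Intermediate values appear rounded, and one final rounding: 4 significant digits.
Hardness H = 1341 MPa = 1.341e+09 Pa.
Expressed in SI base units: W = 85.10 N, H = 1.341e+09 Pa, K = 8.224e-06.
Sliding wear rate dV/dL = K·W/H: 8.224e-06 · 85.10 / 1.341e+09 = 5.219e-13 m³/m.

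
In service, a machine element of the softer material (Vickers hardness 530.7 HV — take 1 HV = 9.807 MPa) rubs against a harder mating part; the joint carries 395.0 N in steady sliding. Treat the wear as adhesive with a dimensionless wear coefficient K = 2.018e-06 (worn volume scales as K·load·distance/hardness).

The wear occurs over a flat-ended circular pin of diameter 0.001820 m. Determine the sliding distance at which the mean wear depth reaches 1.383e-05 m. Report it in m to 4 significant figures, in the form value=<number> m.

Every step carries full precision, and intermediate values are printed rounded — rounded once at the end, at 4 significant digits.
Convert: Hardness H = 530.7 HV × 9.807 MPa/HV = 5205 MPa = 5.205e+09 Pa.
Convert: Contact area A = π·d²/4 = π·(0.001820 m)²/4 = 2.602e-06 m².
SI base units throughout: W = 395.0 N, H = 5.205e+09 Pa, K = 2.018e-06.
Allowed volume V_lim = h_lim·A = 1.383e-05 · 2.602e-06 = 3.598e-11 m³.
Inverting, life L = V_lim·H/(K·W) = 3.598e-11 · 5.205e+09 / (2.018e-06 · 395.0) = 234.9 m.

value=234.9 m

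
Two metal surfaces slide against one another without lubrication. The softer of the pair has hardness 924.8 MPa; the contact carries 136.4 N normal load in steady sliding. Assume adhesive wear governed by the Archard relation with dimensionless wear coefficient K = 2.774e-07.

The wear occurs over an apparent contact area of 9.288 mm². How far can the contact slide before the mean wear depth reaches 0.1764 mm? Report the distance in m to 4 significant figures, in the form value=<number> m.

The algebra holds full precision. Quoted intermediates are rounded; a lone final rounding, at 4 significant digits.
Hardness H = 924.8 MPa = 9.248e+08 Pa.
Contact area A = 9.288 mm² = 9.288e-06 m².
Depth limit h_lim = 0.1764 mm = 1.764e-04 m.
As SI base values: W = 136.4 N, H = 9.248e+08 Pa, K = 2.774e-07.
Volume at the limit: V_lim = h_lim·A = 1.764e-04 · 9.288e-06 = 1.638e-09 m³.
Sliding life L = V_lim·H/(K·W) = 1.638e-09 · 9.248e+08 / (2.774e-07 · 136.4) = 4.004e+04 m.

value=4.004e+04 m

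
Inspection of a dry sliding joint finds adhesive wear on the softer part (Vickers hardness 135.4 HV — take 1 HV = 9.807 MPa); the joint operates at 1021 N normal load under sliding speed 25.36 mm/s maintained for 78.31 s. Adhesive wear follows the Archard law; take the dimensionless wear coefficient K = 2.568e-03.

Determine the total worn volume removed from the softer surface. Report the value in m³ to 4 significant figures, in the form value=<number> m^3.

value=3.921e-09 m^3

All working math runs at exact precision, and the intermediates appear rounded — one final rounding, at four significant figures.
Sliding speed v = 25.36 mm/s = 0.02536 m/s. Distance covered L = v·t = 0.02536 m/s × 78.31 s = 1.986 m.
Hardness H = 135.4 HV × 9.807 MPa/HV = 1328 MPa = 1.328e+09 Pa.
Expressed in SI base units: W = 1021 N, H = 1.328e+09 Pa, K = 2.568e-03.
By Archard's law, V = K·W·L/H = 2.568e-03 · 1021 · 1.986 / 1.328e+09 = 3.921e-09 m³.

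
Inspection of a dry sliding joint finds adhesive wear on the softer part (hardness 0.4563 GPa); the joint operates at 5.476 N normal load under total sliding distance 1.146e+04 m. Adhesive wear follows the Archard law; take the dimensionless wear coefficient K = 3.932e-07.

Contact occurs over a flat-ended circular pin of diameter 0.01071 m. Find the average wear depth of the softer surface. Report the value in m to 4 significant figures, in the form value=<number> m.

value=6.003e-07 m

Each operation holds exact precision, and the intermediates are shown rounded; one final rounding: 4 significant figures.
Convert: Hardness H = 0.4563 GPa = 4.563e+08 Pa.
Convert: Contact area A = π·d²/4 = π·(0.01071 m)²/4 = 9.009e-05 m².
Working in SI base units: W = 5.476 N, H = 4.563e+08 Pa, K = 3.932e-07.
Apply Archard: V = K·W·L/H = 3.932e-07 · 5.476 · 1.146e+04 / 4.563e+08 = 5.408e-11 m³.
Mean wear depth h = V/A = 5.408e-11 / 9.009e-05 = 6.003e-07 m.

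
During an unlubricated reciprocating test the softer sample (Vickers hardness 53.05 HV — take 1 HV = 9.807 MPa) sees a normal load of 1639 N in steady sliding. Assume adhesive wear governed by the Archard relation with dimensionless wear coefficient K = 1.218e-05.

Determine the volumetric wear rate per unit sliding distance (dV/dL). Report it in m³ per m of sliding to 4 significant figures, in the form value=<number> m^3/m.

value=3.837e-11 m^3/m

Quoted intermediates are rounded — the algebra carries full float precision. Rounded just once to 4 significant digits.
Hardness H = 53.05 HV × 9.807 MPa/HV = 520.3 MPa = 5.203e+08 Pa.
Restated in SI base units: W = 1639 N, H = 5.203e+08 Pa, K = 1.218e-05.
Volumetric rate dV/dL = K·W/H, so: 1.218e-05 · 1639 / 5.203e+08 = 3.837e-11 m³/m.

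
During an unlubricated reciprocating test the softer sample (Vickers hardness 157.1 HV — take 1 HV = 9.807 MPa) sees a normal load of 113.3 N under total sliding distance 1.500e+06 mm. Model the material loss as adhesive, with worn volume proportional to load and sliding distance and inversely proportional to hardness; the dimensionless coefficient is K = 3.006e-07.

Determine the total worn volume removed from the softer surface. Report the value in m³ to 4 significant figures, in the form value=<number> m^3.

The algebra maintains exact precision. Intermediate values are printed rounded; a lone final rounding: 4 significant digits.
Total distance L = 1.500e+06 mm = 1500 m.
Hardness H = 157.1 HV × 9.807 MPa/HV = 1541 MPa = 1.541e+09 Pa.
Collected in SI base units: W = 113.3 N, H = 1.541e+09 Pa, K = 3.006e-07.
Wear volume V = K·W·L/H = 3.006e-07 · 113.3 · 1500 / 1.541e+09 = 3.316e-11 m³.

value=3.316e-11 m^3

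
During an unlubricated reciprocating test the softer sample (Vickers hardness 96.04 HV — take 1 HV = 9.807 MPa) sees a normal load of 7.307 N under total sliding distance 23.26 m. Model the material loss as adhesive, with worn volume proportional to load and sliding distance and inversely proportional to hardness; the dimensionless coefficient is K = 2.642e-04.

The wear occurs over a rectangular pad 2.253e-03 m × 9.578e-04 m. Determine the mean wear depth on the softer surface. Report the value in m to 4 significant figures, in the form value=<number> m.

Intermediates appear rounded; all arithmetic maintains full float precision. Rounded just once, at four significant figures.
Hardness H = 96.04 HV × 9.807 MPa/HV = 941.9 MPa = 9.419e+08 Pa.
Contact area A = 2.253e-03 m × 9.578e-04 m = 2.158e-06 m².
In SI base units, W = 7.307 N, H = 9.419e+08 Pa, K = 2.642e-04.
Apply Archard: V = K·W·L/H = 2.642e-04 · 7.307 · 23.26 / 9.419e+08 = 4.768e-11 m³.
Average depth h = V/A = 4.768e-11 / 2.158e-06 = 2.209e-05 m.

value=2.209e-05 m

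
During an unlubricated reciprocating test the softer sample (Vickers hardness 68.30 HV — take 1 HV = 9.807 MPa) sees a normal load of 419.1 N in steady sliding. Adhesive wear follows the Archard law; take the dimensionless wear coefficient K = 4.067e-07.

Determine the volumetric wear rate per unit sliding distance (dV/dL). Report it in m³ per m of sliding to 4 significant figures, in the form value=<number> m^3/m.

value=2.545e-13 m^3/m

Intermediates appear rounded; each operation runs at exact precision, and a lone final rounding, at 4 significant figures.
Hardness H = 68.30 HV × 9.807 MPa/HV = 669.8 MPa = 6.698e+08 Pa.
SI base units throughout: W = 419.1 N, H = 6.698e+08 Pa, K = 4.067e-07.
Wear rate dV/dL = K·W/H: 4.067e-07 · 419.1 / 6.698e+08 = 2.545e-13 m³/m.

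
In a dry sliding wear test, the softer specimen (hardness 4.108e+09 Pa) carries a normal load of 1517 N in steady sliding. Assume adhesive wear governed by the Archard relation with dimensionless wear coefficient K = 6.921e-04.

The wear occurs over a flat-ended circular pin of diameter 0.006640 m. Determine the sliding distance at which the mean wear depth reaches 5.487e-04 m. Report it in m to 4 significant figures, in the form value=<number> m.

Each operation carries full float precision — intermediates are shown rounded; a lone final rounding to four significant figures.
Convert: Contact area A = π·d²/4 = π·(0.006640 m)²/4 = 3.463e-05 m².
Working in SI base units: W = 1517 N, H = 4.108e+09 Pa, K = 6.921e-04.
Permissible volume V_lim = h_lim·A = 5.487e-04 · 3.463e-05 = 1.900e-08 m³.
So the life L = V_lim·H/(K·W) = 1.900e-08 · 4.108e+09 / (6.921e-04 · 1517) = 74.34 m.

value=74.34 m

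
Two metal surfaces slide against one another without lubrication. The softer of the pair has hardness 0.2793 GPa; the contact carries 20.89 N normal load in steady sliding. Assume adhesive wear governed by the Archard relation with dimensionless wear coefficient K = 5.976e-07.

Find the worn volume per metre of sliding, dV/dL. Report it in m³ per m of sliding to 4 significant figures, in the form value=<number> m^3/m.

value=4.470e-14 m^3/m

Every step carries exact precision — shown intermediates are rounded — one last rounding, at four significant digits.
Convert: Hardness H = 0.2793 GPa = 2.793e+08 Pa.
Expressed in SI base units: W = 20.89 N, H = 2.793e+08 Pa, K = 5.976e-07.
The wear rate dV/dL = K·W/H: 5.976e-07 · 20.89 / 2.793e+08 = 4.470e-14 m³/m.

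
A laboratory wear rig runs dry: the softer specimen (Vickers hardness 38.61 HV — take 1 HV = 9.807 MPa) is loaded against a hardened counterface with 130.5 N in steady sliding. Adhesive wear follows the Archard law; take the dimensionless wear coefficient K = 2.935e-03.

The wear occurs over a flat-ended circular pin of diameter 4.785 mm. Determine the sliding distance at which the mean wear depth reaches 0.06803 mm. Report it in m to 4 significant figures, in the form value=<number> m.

The intermediates appear rounded; the computation maintains full precision — one final rounding, at 4 significant digits.
Convert: Hardness H = 38.61 HV × 9.807 MPa/HV = 378.6 MPa = 3.786e+08 Pa.
Convert: Pin diameter d = 4.785 mm = 0.004785 m. Contact area A = π·d²/4 = π·(0.004785 m)²/4 = 1.798e-05 m².
Convert: Depth limit h_lim = 0.06803 mm = 6.803e-05 m.
SI base units throughout: W = 130.5 N, H = 3.786e+08 Pa, K = 2.935e-03.
Limit volume V_lim = h_lim·A = 6.803e-05 · 1.798e-05 = 1.223e-09 m³.
Thus life L = V_lim·H/(K·W) = 1.223e-09 · 3.786e+08 / (2.935e-03 · 130.5) = 1.209 m.

value=1.209 m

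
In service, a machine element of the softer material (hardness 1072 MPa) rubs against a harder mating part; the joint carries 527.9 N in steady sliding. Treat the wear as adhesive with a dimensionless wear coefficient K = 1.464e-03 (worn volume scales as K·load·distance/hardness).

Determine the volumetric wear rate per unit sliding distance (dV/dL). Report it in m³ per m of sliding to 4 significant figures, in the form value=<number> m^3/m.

value=7.209e-10 m^3/m

Intermediates are printed rounded; the computation carries exact precision. Rounded once at the end: four significant digits.
Hardness H = 1072 MPa = 1.072e+09 Pa.
Working in SI base units: W = 527.9 N, H = 1.072e+09 Pa, K = 1.464e-03.
Sliding wear rate dV/dL = K·W/H (no L dependence): 1.464e-03 · 527.9 / 1.072e+09 = 7.209e-10 m³/m.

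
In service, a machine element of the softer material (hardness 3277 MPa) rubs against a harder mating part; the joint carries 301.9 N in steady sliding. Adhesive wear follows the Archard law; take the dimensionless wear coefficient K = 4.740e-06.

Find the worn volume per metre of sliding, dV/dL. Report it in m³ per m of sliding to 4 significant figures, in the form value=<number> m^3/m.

value=4.367e-13 m^3/m

Intermediates are displayed rounded. All working math maintains exact precision, and a lone final rounding to four significant digits.
Hardness H = 3277 MPa = 3.277e+09 Pa.
Restated in SI base units: W = 301.9 N, H = 3.277e+09 Pa, K = 4.740e-06.
Volumetric rate dV/dL = K·W/H (independent of L): 4.740e-06 · 301.9 / 3.277e+09 = 4.367e-13 m³/m.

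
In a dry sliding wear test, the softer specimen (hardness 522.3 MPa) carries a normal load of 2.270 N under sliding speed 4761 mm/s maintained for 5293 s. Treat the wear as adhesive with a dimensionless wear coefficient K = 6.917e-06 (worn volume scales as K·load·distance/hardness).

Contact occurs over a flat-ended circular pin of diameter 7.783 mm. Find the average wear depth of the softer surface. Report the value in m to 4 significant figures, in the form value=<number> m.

value=1.592e-05 m

Displayed values are rounded, and each operation maintains exact precision. Rounded once at the end to 4 significant digits.
Sliding speed v = 4761 mm/s = 4.761 m/s. Distance covered L = v·t = 4.761 m/s × 5293 s = 2.520e+04 m.
Hardness H = 522.3 MPa = 5.223e+08 Pa.
Pin diameter d = 7.783 mm = 0.007783 m. Contact area A = π·d²/4 = π·(0.007783 m)²/4 = 4.758e-05 m².
SI base units throughout: W = 2.270 N, H = 5.223e+08 Pa, K = 6.917e-06.
Archard volume V = K·W·L/H = 6.917e-06 · 2.270 · 2.520e+04 / 5.223e+08 = 7.576e-10 m³.
Depth h = V/A = 7.576e-10 / 4.758e-05 = 1.592e-05 m.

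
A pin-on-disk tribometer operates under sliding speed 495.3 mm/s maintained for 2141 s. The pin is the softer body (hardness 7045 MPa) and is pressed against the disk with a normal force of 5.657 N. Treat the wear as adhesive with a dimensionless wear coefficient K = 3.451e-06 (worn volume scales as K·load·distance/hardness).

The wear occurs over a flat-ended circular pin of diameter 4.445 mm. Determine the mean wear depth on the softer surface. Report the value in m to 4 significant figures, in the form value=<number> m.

Printed values are rounded — every step carries exact precision, and one final rounding: four significant figures.
Sliding speed v = 495.3 mm/s = 0.4953 m/s. Distance covered L = v·t = 0.4953 m/s × 2141 s = 1060 m.
Hardness H = 7045 MPa = 7.045e+09 Pa.
Pin diameter d = 4.445 mm = 0.004445 m. Contact area A = π·d²/4 = π·(0.004445 m)²/4 = 1.552e-05 m².
Working in SI base units: W = 5.657 N, H = 7.045e+09 Pa, K = 3.451e-06.
Volume removed: V = K·W·L/H = 3.451e-06 · 5.657 · 1060 / 7.045e+09 = 2.939e-12 m³.
Average depth h = V/A = 2.939e-12 / 1.552e-05 = 1.894e-07 m.

value=1.894e-07 m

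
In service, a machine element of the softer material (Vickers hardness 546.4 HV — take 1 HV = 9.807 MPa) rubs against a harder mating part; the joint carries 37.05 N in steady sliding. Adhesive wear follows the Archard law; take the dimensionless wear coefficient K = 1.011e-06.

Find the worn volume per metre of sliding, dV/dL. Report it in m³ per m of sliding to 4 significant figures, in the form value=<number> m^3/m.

Intermediate values are printed rounded, and the algebra carries exact precision; a single final rounding: 4 significant digits.
Hardness H = 546.4 HV × 9.807 MPa/HV = 5359 MPa = 5.359e+09 Pa.
Expressed in SI base units: W = 37.05 N, H = 5.359e+09 Pa, K = 1.011e-06.
Wear rate dV/dL = K·W/H — distance-free: 1.011e-06 · 37.05 / 5.359e+09 = 6.990e-15 m³/m.

value=6.990e-15 m^3/m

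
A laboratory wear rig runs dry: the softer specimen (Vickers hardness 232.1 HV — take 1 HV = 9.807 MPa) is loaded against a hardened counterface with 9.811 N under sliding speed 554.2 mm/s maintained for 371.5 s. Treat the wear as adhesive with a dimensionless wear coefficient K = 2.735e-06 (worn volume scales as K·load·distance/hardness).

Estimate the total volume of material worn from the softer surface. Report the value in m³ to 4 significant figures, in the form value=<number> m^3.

value=2.427e-12 m^3

All working math maintains full precision; the intermediates appear rounded. Rounded once at the end to 4 significant figures.
Sliding speed v = 554.2 mm/s = 0.5542 m/s. Distance covered L = v·t = 0.5542 m/s × 371.5 s = 205.9 m.
Hardness H = 232.1 HV × 9.807 MPa/HV = 2276 MPa = 2.276e+09 Pa.
Restated in SI base units: W = 9.811 N, H = 2.276e+09 Pa, K = 2.735e-06.
Volume removed: V = K·W·L/H = 2.735e-06 · 9.811 · 205.9 / 2.276e+09 = 2.427e-12 m³.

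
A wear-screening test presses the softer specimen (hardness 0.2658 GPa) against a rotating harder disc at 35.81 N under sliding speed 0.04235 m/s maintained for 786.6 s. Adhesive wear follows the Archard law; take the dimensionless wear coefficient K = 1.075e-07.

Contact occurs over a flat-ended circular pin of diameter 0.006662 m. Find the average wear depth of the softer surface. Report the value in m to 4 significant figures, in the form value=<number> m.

Intermediates are printed rounded — the algebra carries full float precision; a single final rounding, at four significant digits.
Path length L = v·t = 0.04235 m/s × 786.6 s = 33.31 m.
Hardness H = 0.2658 GPa = 2.658e+08 Pa.
Contact area A = π·d²/4 = π·(0.006662 m)²/4 = 3.486e-05 m².
SI base units throughout: W = 35.81 N, H = 2.658e+08 Pa, K = 1.075e-07.
The Archard volume V = K·W·L/H = 1.075e-07 · 35.81 · 33.31 / 2.658e+08 = 4.825e-13 m³.
Wear depth h = V/A = 4.825e-13 / 3.486e-05 = 1.384e-08 m.

value=1.384e-08 m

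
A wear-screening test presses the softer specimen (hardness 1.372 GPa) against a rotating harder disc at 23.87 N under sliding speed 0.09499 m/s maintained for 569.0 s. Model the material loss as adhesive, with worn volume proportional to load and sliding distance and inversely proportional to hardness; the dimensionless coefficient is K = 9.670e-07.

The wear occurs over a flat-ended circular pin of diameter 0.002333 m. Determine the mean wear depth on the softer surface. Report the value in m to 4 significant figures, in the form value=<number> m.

Displayed values are rounded, and every step maintains full precision, and rounded once at the end to four significant figures.
Convert: Sliding distance L = v·t = 0.09499 m/s × 569.0 s = 54.05 m.
Convert: Hardness H = 1.372 GPa = 1.372e+09 Pa.
Convert: Contact area A = π·d²/4 = π·(0.002333 m)²/4 = 4.275e-06 m².
As SI base values: W = 23.87 N, H = 1.372e+09 Pa, K = 9.670e-07.
Wear volume V = K·W·L/H = 9.670e-07 · 23.87 · 54.05 / 1.372e+09 = 9.093e-13 m³.
Average depth h = V/A = 9.093e-13 / 4.275e-06 = 2.127e-07 m.

value=2.127e-07 m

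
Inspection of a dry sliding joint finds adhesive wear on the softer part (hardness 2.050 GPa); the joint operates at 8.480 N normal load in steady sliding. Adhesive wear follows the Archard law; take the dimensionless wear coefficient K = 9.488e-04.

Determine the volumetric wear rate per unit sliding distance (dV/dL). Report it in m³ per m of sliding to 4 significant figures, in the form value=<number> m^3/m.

Shown intermediates are rounded; each operation maintains exact precision — a lone final rounding: four significant digits.
Convert: Hardness H = 2.050 GPa = 2.050e+09 Pa.
Expressed in SI base units: W = 8.480 N, H = 2.050e+09 Pa, K = 9.488e-04.
Sliding wear rate dV/dL = K·W/H (independent of L): 9.488e-04 · 8.480 / 2.050e+09 = 3.925e-12 m³/m.

value=3.925e-12 m^3/m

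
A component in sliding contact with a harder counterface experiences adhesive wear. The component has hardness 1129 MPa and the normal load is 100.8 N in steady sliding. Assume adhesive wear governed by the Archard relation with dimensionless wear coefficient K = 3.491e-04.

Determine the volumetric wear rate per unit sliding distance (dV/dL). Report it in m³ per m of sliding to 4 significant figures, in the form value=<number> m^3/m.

value=3.117e-11 m^3/m

The intermediates are shown rounded — each operation runs at full float precision, and rounded once at the end to 4 significant digits.
Hardness H = 1129 MPa = 1.129e+09 Pa.
In SI base units, W = 100.8 N, H = 1.129e+09 Pa, K = 3.491e-04.
Volumetric rate dV/dL = K·W/H: 3.491e-04 · 100.8 / 1.129e+09 = 3.117e-11 m³/m.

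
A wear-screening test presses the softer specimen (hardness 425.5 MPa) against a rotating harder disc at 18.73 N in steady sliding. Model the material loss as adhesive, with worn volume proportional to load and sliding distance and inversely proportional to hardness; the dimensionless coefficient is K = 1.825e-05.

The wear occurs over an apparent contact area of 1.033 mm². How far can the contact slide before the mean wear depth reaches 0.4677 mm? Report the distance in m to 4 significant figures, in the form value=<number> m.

value=601.4 m

Shown intermediates are rounded. The computation keeps exact precision, and one final rounding: four significant digits.
Convert: Hardness H = 425.5 MPa = 4.255e+08 Pa.
Convert: Contact area A = 1.033 mm² = 1.033e-06 m².
Convert: Depth limit h_lim = 0.4677 mm = 4.677e-04 m.
SI base units throughout: W = 18.73 N, H = 4.255e+08 Pa, K = 1.825e-05.
Wearable volume V_lim = h_lim·A = 4.677e-04 · 1.033e-06 = 4.831e-10 m³.
Inverting, life L = V_lim·H/(K·W) = 4.831e-10 · 4.255e+08 / (1.825e-05 · 18.73) = 601.4 m.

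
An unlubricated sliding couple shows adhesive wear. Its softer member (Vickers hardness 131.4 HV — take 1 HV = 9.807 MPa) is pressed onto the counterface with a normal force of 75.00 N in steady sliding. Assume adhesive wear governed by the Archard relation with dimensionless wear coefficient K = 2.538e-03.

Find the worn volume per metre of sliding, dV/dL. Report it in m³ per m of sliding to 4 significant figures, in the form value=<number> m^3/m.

All working math carries exact precision; intermediates appear rounded; a single final rounding, at four significant figures.
Hardness H = 131.4 HV × 9.807 MPa/HV = 1289 MPa = 1.289e+09 Pa.
Restated in SI base units: W = 75.00 N, H = 1.289e+09 Pa, K = 2.538e-03.
Sliding wear rate dV/dL = K·W/H, so: 2.538e-03 · 75.00 / 1.289e+09 = 1.477e-10 m³/m.

value=1.477e-10 m^3/m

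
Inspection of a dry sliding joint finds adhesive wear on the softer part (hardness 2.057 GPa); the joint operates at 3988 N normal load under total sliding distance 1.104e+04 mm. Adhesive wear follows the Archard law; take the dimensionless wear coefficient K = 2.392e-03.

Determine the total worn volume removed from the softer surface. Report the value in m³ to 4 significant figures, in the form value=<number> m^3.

value=5.120e-08 m^3

The algebra runs at full float precision, and quoted intermediates are rounded — a single final rounding, at 4 significant digits.
Convert: Sliding distance L = 1.104e+04 mm = 11.04 m.
Convert: Hardness H = 2.057 GPa = 2.057e+09 Pa.
Restated in SI base units: W = 3988 N, H = 2.057e+09 Pa, K = 2.392e-03.
Volume removed: V = K·W·L/H = 2.392e-03 · 3988 · 11.04 / 2.057e+09 = 5.120e-08 m³.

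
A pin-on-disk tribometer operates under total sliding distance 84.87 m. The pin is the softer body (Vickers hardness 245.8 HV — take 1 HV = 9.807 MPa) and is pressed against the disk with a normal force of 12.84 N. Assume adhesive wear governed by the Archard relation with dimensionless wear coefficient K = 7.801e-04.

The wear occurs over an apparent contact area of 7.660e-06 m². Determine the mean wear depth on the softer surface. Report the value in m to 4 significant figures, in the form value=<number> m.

The computation maintains full float precision, and quoted intermediates are rounded, and a single final rounding, at 4 significant figures.
Hardness H = 245.8 HV × 9.807 MPa/HV = 2411 MPa = 2.411e+09 Pa.
SI base units throughout: W = 12.84 N, H = 2.411e+09 Pa, K = 7.801e-04.
The Archard volume V = K·W·L/H = 7.801e-04 · 12.84 · 84.87 / 2.411e+09 = 3.527e-10 m³.
Depth h = V/A = 3.527e-10 / 7.660e-06 = 4.604e-05 m.

value=4.604e-05 m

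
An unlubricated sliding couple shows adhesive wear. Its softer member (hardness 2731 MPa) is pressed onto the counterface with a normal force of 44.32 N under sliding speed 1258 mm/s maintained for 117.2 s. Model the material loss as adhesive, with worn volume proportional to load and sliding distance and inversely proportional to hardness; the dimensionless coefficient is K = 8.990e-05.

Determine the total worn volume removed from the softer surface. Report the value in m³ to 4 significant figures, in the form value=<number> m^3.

value=2.151e-10 m^3

All arithmetic keeps exact precision — shown intermediates are rounded — rounded once at the end to four significant digits.
Convert: Sliding speed v = 1258 mm/s = 1.258 m/s. Distance L = v·t = 1.258 m/s × 117.2 s = 147.4 m.
Convert: Hardness H = 2731 MPa = 2.731e+09 Pa.
Restated in SI base units: W = 44.32 N, H = 2.731e+09 Pa, K = 8.990e-05.
By Archard's law, V = K·W·L/H = 8.990e-05 · 44.32 · 147.4 / 2.731e+09 = 2.151e-10 m³.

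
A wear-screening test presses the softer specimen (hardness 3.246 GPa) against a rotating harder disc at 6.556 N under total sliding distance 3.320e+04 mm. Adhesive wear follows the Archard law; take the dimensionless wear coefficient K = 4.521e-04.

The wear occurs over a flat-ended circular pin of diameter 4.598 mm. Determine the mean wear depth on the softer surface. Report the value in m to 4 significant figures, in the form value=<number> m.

value=1.826e-06 m

All working math keeps exact precision; quoted intermediates are rounded — rounded once at the end to four significant figures.
Distance L = 3.320e+04 mm = 33.20 m.
Hardness H = 3.246 GPa = 3.246e+09 Pa.
Pin diameter d = 4.598 mm = 0.004598 m. Contact area A = π·d²/4 = π·(0.004598 m)²/4 = 1.660e-05 m².
In SI base units, W = 6.556 N, H = 3.246e+09 Pa, K = 4.521e-04.
Worn volume V = K·W·L/H = 4.521e-04 · 6.556 · 33.20 / 3.246e+09 = 3.032e-11 m³.
Wear depth h = V/A = 3.032e-11 / 1.660e-05 = 1.826e-06 m.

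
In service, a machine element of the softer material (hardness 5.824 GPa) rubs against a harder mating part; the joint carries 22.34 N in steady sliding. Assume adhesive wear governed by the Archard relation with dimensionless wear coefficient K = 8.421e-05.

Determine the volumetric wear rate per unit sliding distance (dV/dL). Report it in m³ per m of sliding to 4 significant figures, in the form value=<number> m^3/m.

Printed values are rounded. Each operation maintains full precision. Rounded once at the end to four significant digits.
Convert: Hardness H = 5.824 GPa = 5.824e+09 Pa.
Restated in SI base units: W = 22.34 N, H = 5.824e+09 Pa, K = 8.421e-05.
Rate of wear dV/dL = K·W/H (independent of L): 8.421e-05 · 22.34 / 5.824e+09 = 3.230e-13 m³/m.

value=3.230e-13 m^3/m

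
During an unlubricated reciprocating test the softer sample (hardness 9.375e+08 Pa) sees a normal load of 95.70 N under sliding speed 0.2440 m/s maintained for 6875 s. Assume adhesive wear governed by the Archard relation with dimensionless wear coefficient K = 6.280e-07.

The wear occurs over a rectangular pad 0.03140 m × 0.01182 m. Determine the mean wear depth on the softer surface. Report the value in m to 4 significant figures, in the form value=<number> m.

value=2.897e-07 m

All arithmetic holds exact precision, and shown intermediates are rounded, and a single final rounding to 4 significant figures.
Convert: Total distance L = v·t = 0.2440 m/s × 6875 s = 1678 m.
Convert: Contact area A = 0.03140 m × 0.01182 m = 3.711e-04 m².
In SI base units: W = 95.70 N, H = 9.375e+08 Pa, K = 6.280e-07.
Volume removed: V = K·W·L/H = 6.280e-07 · 95.70 · 1678 / 9.375e+08 = 1.075e-10 m³.
Depth of wear h = V/A = 1.075e-10 / 3.711e-04 = 2.897e-07 m.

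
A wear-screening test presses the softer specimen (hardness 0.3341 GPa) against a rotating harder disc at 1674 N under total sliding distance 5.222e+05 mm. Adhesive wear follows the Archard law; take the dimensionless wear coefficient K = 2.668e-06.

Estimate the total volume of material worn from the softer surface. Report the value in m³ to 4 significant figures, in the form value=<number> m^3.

Intermediates appear rounded, and the computation runs at exact precision; a single final rounding, at four significant digits.
Convert: Path length L = 5.222e+05 mm = 522.2 m.
Convert: Hardness H = 0.3341 GPa = 3.341e+08 Pa.
In SI base units, W = 1674 N, H = 3.341e+08 Pa, K = 2.668e-06.
Apply Archard: V = K·W·L/H = 2.668e-06 · 1674 · 522.2 / 3.341e+08 = 6.981e-09 m³.

value=6.981e-09 m^3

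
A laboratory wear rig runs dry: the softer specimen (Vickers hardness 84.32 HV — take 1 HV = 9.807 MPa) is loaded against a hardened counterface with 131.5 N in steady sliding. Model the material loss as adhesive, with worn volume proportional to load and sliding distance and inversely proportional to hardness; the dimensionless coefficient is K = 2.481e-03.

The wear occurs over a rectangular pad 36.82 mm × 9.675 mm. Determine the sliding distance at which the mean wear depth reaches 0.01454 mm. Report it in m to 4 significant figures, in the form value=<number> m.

Intermediates are displayed rounded. The computation carries full float precision. Rounded once at the end, at 4 significant figures.
Convert: Hardness H = 84.32 HV × 9.807 MPa/HV = 826.9 MPa = 8.269e+08 Pa.
Convert: Pad sides 36.82 mm × 9.675 mm = 0.03682 m × 0.009675 m. Contact area A = 0.03682 m × 0.009675 m = 3.562e-04 m².
Convert: Depth limit h_lim = 0.01454 mm = 1.454e-05 m.
As SI base values: W = 131.5 N, H = 8.269e+08 Pa, K = 2.481e-03.
Limit volume V_lim = h_lim·A = 1.454e-05 · 3.562e-04 = 5.180e-09 m³.
Life L = V_lim·H/(K·W) = 5.180e-09 · 8.269e+08 / (2.481e-03 · 131.5) = 13.13 m.

value=13.13 m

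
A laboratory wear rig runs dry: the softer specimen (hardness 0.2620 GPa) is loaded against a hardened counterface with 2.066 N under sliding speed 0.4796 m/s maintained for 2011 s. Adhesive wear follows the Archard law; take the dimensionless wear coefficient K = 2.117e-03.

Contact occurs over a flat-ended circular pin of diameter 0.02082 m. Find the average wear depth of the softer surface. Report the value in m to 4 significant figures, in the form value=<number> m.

value=4.729e-05 m

Every step keeps exact precision; the intermediates are shown rounded — rounded once at the end: 4 significant digits.
Convert: The distance L = v·t = 0.4796 m/s × 2011 s = 964.5 m.
Convert: Hardness H = 0.2620 GPa = 2.620e+08 Pa.
Convert: Contact area A = π·d²/4 = π·(0.02082 m)²/4 = 3.404e-04 m².
In SI base units, W = 2.066 N, H = 2.620e+08 Pa, K = 2.117e-03.
Apply Archard: V = K·W·L/H = 2.117e-03 · 2.066 · 964.5 / 2.620e+08 = 1.610e-08 m³.
Mean depth h = V/A = 1.610e-08 / 3.404e-04 = 4.729e-05 m.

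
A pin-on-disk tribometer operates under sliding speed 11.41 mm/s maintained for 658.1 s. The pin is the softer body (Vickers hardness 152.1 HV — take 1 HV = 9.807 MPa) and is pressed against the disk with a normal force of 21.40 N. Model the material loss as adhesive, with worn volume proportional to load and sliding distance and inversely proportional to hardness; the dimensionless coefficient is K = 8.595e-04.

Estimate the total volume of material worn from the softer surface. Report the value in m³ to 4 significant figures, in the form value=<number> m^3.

value=9.259e-11 m^3

Every step holds exact precision; the intermediates are shown rounded, and a lone final rounding: 4 significant figures.
Convert: Sliding speed v = 11.41 mm/s = 0.01141 m/s. The distance L = v·t = 0.01141 m/s × 658.1 s = 7.509 m.
Convert: Hardness H = 152.1 HV × 9.807 MPa/HV = 1492 MPa = 1.492e+09 Pa.
In SI base units, W = 21.40 N, H = 1.492e+09 Pa, K = 8.595e-04.
Archard relation: V = K·W·L/H = 8.595e-04 · 21.40 · 7.509 / 1.492e+09 = 9.259e-11 m³.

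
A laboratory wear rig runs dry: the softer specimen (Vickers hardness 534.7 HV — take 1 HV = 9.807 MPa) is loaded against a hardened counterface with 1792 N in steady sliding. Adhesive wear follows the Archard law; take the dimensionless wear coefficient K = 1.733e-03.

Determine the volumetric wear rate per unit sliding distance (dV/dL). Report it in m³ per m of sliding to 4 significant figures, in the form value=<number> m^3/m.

value=5.922e-10 m^3/m

All arithmetic runs at full float precision; the intermediates are displayed rounded — one final rounding to 4 significant figures.
Convert: Hardness H = 534.7 HV × 9.807 MPa/HV = 5244 MPa = 5.244e+09 Pa.
In SI base units, W = 1792 N, H = 5.244e+09 Pa, K = 1.733e-03.
Rate of wear dV/dL = K·W/H: 1.733e-03 · 1792 / 5.244e+09 = 5.922e-10 m³/m.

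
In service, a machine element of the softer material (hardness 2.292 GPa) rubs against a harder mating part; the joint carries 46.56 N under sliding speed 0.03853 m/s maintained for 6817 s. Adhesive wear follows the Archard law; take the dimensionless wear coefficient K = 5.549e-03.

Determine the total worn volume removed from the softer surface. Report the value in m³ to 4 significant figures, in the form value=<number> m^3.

All working math holds full float precision, and intermediates appear rounded — rounded once at the end to 4 significant digits.
Convert: Distance L = v·t = 0.03853 m/s × 6817 s = 262.7 m.
Convert: Hardness H = 2.292 GPa = 2.292e+09 Pa.
Expressed in SI base units: W = 46.56 N, H = 2.292e+09 Pa, K = 5.549e-03.
Apply Archard: V = K·W·L/H = 5.549e-03 · 46.56 · 262.7 / 2.292e+09 = 2.961e-08 m³.

value=2.961e-08 m^3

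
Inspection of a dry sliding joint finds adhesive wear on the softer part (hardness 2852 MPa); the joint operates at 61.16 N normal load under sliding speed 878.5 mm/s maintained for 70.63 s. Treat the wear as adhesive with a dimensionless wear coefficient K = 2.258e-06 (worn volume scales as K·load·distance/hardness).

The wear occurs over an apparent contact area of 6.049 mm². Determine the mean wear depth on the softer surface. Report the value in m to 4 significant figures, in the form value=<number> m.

value=4.967e-07 m

Intermediates are displayed rounded, and all arithmetic holds full precision — one last rounding to 4 significant digits.
Sliding speed v = 878.5 mm/s = 0.8785 m/s. Total distance L = v·t = 0.8785 m/s × 70.63 s = 62.05 m.
Hardness H = 2852 MPa = 2.852e+09 Pa.
Contact area A = 6.049 mm² = 6.049e-06 m².
In SI base units, W = 61.16 N, H = 2.852e+09 Pa, K = 2.258e-06.
By Archard's law, V = K·W·L/H = 2.258e-06 · 61.16 · 62.05 / 2.852e+09 = 3.005e-12 m³.
Average depth h = V/A = 3.005e-12 / 6.049e-06 = 4.967e-07 m.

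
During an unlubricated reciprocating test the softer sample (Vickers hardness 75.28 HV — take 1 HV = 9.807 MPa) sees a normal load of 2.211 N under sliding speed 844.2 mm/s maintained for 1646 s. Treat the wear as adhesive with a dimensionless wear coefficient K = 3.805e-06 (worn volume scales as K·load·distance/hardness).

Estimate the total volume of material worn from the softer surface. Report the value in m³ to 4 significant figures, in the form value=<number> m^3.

value=1.583e-11 m^3

Each operation holds exact precision; intermediate values appear rounded, and a single final rounding: four significant figures.
Convert: Sliding speed v = 844.2 mm/s = 0.8442 m/s. Distance L = v·t = 0.8442 m/s × 1646 s = 1390 m.
Convert: Hardness H = 75.28 HV × 9.807 MPa/HV = 738.3 MPa = 7.383e+08 Pa.
In SI base units: W = 2.211 N, H = 7.383e+08 Pa, K = 3.805e-06.
Apply Archard: V = K·W·L/H = 3.805e-06 · 2.211 · 1390 / 7.383e+08 = 1.583e-11 m³.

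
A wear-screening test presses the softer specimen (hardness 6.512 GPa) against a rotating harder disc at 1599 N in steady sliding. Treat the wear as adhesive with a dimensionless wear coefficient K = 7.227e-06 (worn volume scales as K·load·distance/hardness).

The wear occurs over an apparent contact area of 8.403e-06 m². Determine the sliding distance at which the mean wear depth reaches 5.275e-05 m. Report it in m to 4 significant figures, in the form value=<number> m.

value=249.8 m

Every step runs at exact precision, and intermediate values appear rounded, and one final rounding, at 4 significant digits.
Hardness H = 6.512 GPa = 6.512e+09 Pa.
In SI base units, W = 1599 N, H = 6.512e+09 Pa, K = 7.227e-06.
Limit volume V_lim = h_lim·A = 5.275e-05 · 8.403e-06 = 4.433e-10 m³.
Thus life L = V_lim·H/(K·W) = 4.433e-10 · 6.512e+09 / (7.227e-06 · 1599) = 249.8 m.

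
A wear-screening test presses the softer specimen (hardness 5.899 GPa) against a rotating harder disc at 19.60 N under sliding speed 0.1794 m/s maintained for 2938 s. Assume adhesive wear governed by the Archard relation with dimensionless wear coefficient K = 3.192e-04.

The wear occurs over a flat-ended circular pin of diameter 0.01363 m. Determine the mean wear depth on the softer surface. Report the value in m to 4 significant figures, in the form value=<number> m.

Each operation maintains full float precision; intermediates appear rounded, and a single final rounding to four significant digits.
The distance L = v·t = 0.1794 m/s × 2938 s = 527.1 m.
Hardness H = 5.899 GPa = 5.899e+09 Pa.
Contact area A = π·d²/4 = π·(0.01363 m)²/4 = 1.459e-04 m².
Expressed in SI base units: W = 19.60 N, H = 5.899e+09 Pa, K = 3.192e-04.
Archard relation: V = K·W·L/H = 3.192e-04 · 19.60 · 527.1 / 5.899e+09 = 5.590e-10 m³.
Depth h = V/A = 5.590e-10 / 1.459e-04 = 3.831e-06 m.

value=3.831e-06 m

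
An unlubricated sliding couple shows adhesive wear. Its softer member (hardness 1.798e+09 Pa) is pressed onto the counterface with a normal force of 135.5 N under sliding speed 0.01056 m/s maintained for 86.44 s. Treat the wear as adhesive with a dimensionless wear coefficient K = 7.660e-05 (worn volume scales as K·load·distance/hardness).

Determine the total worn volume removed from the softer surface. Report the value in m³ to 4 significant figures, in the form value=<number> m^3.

All working math carries full precision, and intermediates are printed rounded; one final rounding to four significant digits.
Path length L = v·t = 0.01056 m/s × 86.44 s = 0.9128 m.
In SI base units, W = 135.5 N, H = 1.798e+09 Pa, K = 7.660e-05.
Volume removed: V = K·W·L/H = 7.660e-05 · 135.5 · 0.9128 / 1.798e+09 = 5.269e-12 m³.

value=5.269e-12 m^3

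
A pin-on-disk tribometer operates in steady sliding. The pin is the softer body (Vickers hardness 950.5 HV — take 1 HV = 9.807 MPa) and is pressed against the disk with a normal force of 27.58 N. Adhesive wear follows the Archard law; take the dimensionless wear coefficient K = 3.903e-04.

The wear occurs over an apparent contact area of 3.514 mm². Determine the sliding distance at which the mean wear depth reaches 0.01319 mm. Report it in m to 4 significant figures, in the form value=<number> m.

All arithmetic maintains full float precision. Intermediate values are displayed rounded — one final rounding, at four significant digits.
Hardness H = 950.5 HV × 9.807 MPa/HV = 9322 MPa = 9.322e+09 Pa.
Contact area A = 3.514 mm² = 3.514e-06 m².
Depth limit h_lim = 0.01319 mm = 1.319e-05 m.
SI base units throughout: W = 27.58 N, H = 9.322e+09 Pa, K = 3.903e-04.
Wearable volume V_lim = h_lim·A = 1.319e-05 · 3.514e-06 = 4.635e-11 m³.
Inverting, life L = V_lim·H/(K·W) = 4.635e-11 · 9.322e+09 / (3.903e-04 · 27.58) = 40.14 m.

value=40.14 m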